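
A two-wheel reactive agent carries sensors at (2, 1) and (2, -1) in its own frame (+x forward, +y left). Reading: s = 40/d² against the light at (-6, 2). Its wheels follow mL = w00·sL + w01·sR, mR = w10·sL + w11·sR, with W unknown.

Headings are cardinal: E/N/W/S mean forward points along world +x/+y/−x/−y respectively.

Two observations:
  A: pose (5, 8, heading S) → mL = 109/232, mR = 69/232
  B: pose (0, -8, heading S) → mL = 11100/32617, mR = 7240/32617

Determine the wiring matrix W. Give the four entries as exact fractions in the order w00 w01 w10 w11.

1/2 1 1/2 1/2

obs A: pose=(5,8,S) → sL=1/4, sR=10/29, mL=109/232, mR=69/232
obs B: pose=(0,-8,S) → sL=40/193, sR=40/169, mL=11100/32617, mR=7240/32617
sensor matrix S = [[1/4, 10/29], [40/193, 40/169]]; det S = -11630/945893
solve [mL_A; mL_B] = S·[w00; w01] and [mR_A; mR_B] = S·[w10; w11]:
  w00 = 1/2, w01 = 1, w10 = 1/2, w11 = 1/2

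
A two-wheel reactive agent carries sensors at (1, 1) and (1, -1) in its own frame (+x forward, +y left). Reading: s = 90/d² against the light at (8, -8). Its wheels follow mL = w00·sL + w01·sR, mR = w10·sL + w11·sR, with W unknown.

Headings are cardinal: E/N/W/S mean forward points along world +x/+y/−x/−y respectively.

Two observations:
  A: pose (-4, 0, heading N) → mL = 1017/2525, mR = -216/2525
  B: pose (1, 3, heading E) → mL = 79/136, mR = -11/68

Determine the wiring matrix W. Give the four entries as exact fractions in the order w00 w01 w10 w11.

1/2 1/2 1 -1

obs A: pose=(-4,0,N) → sL=9/25, sR=45/101, mL=1017/2525, mR=-216/2525
obs B: pose=(1,3,E) → sL=1/2, sR=45/68, mL=79/136, mR=-11/68
sensor matrix S = [[9/25, 45/101], [1/2, 45/68]]; det S = 531/34340
solve [mL_A; mL_B] = S·[w00; w01] and [mR_A; mR_B] = S·[w10; w11]:
  w00 = 1/2, w01 = 1/2, w10 = 1, w11 = -1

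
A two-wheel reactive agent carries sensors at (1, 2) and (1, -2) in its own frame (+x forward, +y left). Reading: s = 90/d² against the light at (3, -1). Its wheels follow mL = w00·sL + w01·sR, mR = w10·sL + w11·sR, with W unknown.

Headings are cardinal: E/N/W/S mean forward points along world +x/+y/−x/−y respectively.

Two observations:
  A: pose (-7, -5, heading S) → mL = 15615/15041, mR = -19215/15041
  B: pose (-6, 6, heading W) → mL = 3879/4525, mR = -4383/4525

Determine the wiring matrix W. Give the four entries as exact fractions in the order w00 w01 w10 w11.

obs A: pose=(-7,-5,S) → sL=90/89, sR=90/169, mL=15615/15041, mR=-19215/15041
obs B: pose=(-6,6,W) → sL=18/25, sR=90/181, mL=3879/4525, mR=-4383/4525
sensor matrix S = [[90/89, 90/169], [18/25, 90/181]]; det S = 1625184/13612105
solve [mL_A; mL_B] = S·[w00; w01] and [mR_A; mR_B] = S·[w10; w11]:
  w00 = 1/2, w01 = 1, w10 = -1, w11 = -1/2

1/2 1 -1 -1/2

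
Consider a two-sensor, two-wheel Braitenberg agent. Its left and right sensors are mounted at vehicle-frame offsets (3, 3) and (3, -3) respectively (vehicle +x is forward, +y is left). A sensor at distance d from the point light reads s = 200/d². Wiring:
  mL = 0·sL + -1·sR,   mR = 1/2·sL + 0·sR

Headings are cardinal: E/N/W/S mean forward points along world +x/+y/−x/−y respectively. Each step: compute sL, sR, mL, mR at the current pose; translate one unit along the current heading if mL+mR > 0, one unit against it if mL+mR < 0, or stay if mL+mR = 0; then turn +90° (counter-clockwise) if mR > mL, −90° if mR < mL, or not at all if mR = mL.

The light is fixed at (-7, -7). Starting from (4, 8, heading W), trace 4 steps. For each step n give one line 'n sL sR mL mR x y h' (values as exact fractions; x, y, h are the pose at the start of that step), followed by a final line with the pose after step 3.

n=0: pose=(4,8,W); sL=25/26, sR=50/97; mL=-50/97, mR=25/52; mL+mR=-175/5044 → advance -1; mR−mL=5025/5044 → turn +1·90°
n=1: pose=(5,8,S); sL=200/369, sR=8/9; mL=-8/9, mR=100/369; mL+mR=-76/123 → advance -1; mR−mL=428/369 → turn +1·90°
n=2: pose=(5,9,E); sL=100/293, sR=100/197; mL=-100/197, mR=50/293; mL+mR=-19450/57721 → advance -1; mR−mL=39150/57721 → turn +1·90°
n=3: pose=(4,9,N); sL=8/17, sR=200/557; mL=-200/557, mR=4/17; mL+mR=-1172/9469 → advance -1; mR−mL=5628/9469 → turn +1·90°

0 25/26 50/97 -50/97 25/52 4 8 W
1 200/369 8/9 -8/9 100/369 5 8 S
2 100/293 100/197 -100/197 50/293 5 9 E
3 8/17 200/557 -200/557 4/17 4 9 N
final 4 8 W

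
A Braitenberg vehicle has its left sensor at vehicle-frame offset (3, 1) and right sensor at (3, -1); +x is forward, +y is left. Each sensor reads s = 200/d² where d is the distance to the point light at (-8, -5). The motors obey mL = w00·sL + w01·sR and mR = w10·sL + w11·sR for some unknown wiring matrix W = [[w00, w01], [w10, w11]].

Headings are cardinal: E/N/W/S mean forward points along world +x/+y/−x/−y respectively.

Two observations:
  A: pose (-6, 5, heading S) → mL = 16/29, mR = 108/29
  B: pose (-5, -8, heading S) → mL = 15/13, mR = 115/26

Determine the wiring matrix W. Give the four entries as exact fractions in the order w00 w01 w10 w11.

-1 1 1/2 1/2

obs A: pose=(-6,5,S) → sL=100/29, sR=4, mL=16/29, mR=108/29
obs B: pose=(-5,-8,S) → sL=50/13, sR=5, mL=15/13, mR=115/26
sensor matrix S = [[100/29, 4], [50/13, 5]]; det S = 700/377
solve [mL_A; mL_B] = S·[w00; w01] and [mR_A; mR_B] = S·[w10; w11]:
  w00 = -1, w01 = 1, w10 = 1/2, w11 = 1/2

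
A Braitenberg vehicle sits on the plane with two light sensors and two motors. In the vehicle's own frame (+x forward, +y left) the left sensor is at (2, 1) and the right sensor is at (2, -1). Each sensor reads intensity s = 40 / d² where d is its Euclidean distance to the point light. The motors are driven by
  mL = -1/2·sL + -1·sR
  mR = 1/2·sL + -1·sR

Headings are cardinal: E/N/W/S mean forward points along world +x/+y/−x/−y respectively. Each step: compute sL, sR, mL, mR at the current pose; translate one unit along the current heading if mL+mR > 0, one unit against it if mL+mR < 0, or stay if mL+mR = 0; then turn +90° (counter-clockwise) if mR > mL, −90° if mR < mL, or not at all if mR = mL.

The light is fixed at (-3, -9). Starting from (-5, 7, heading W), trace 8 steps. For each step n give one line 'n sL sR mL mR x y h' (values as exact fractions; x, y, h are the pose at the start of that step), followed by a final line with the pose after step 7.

n=0: pose=(-5,7,W); sL=40/241, sR=8/61; mL=-3148/14701, mR=-708/14701; mL+mR=-16/61 → advance -1; mR−mL=40/241 → turn +1·90°
n=1: pose=(-4,7,S); sL=10/49, sR=1/5; mL=-74/245, mR=-24/245; mL+mR=-2/5 → advance -1; mR−mL=10/49 → turn +1·90°
n=2: pose=(-4,8,E); sL=8/65, sR=40/257; mL=-3628/16705, mR=-1572/16705; mL+mR=-80/257 → advance -1; mR−mL=8/65 → turn +1·90°
n=3: pose=(-5,8,N); sL=4/37, sR=20/181; mL=-1102/6697, mR=-378/6697; mL+mR=-40/181 → advance -1; mR−mL=4/37 → turn +1·90°
n=4: pose=(-5,7,W); sL=40/241, sR=8/61; mL=-3148/14701, mR=-708/14701; mL+mR=-16/61 → advance -1; mR−mL=40/241 → turn +1·90°
n=5: pose=(-4,7,S); sL=10/49, sR=1/5; mL=-74/245, mR=-24/245; mL+mR=-2/5 → advance -1; mR−mL=10/49 → turn +1·90°
n=6: pose=(-4,8,E); sL=8/65, sR=40/257; mL=-3628/16705, mR=-1572/16705; mL+mR=-80/257 → advance -1; mR−mL=8/65 → turn +1·90°
n=7: pose=(-5,8,N); sL=4/37, sR=20/181; mL=-1102/6697, mR=-378/6697; mL+mR=-40/181 → advance -1; mR−mL=4/37 → turn +1·90°

0 40/241 8/61 -3148/14701 -708/14701 -5 7 W
1 10/49 1/5 -74/245 -24/245 -4 7 S
2 8/65 40/257 -3628/16705 -1572/16705 -4 8 E
3 4/37 20/181 -1102/6697 -378/6697 -5 8 N
4 40/241 8/61 -3148/14701 -708/14701 -5 7 W
5 10/49 1/5 -74/245 -24/245 -4 7 S
6 8/65 40/257 -3628/16705 -1572/16705 -4 8 E
7 4/37 20/181 -1102/6697 -378/6697 -5 8 N
final -5 7 W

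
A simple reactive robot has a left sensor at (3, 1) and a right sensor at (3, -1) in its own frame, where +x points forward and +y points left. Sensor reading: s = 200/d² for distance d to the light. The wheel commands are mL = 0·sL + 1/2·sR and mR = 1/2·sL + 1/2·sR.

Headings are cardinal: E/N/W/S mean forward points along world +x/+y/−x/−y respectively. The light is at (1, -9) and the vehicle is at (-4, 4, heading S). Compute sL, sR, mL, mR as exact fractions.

50/29 25/17 25/34 1575/986

left sensor world pos  = (-3, 1); dL² = 116
right sensor world pos = (-5, 1); dR² = 136
sL = 200/116 = 50/29
sR = 200/136 = 25/17
mL = 0·sL + 1/2·sR = 25/34
mR = 1/2·sL + 1/2·sR = 1575/986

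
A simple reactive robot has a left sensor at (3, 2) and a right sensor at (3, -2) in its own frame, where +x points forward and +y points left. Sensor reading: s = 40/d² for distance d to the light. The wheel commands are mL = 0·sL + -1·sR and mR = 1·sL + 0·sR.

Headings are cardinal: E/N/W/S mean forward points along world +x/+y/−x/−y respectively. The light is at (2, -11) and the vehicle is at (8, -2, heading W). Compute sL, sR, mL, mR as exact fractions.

20/29 4/13 -4/13 20/29

left sensor world pos  = (5, -4); dL² = 58
right sensor world pos = (5, 0); dR² = 130
sL = 40/58 = 20/29
sR = 40/130 = 4/13
mL = 0·sL + -1·sR = -4/13
mR = 1·sL + 0·sR = 20/29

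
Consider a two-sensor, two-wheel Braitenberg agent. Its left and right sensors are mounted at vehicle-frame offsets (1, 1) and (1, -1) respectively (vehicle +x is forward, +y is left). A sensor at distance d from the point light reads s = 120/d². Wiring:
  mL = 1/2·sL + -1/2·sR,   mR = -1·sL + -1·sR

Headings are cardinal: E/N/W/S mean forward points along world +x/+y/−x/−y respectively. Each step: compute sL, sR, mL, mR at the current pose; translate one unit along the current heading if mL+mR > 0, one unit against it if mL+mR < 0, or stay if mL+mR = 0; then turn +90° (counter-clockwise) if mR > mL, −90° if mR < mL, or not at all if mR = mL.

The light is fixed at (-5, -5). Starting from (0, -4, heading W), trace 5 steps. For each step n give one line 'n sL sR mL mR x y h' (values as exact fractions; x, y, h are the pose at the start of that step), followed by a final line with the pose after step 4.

n=0: pose=(0,-4,W); sL=15/2, sR=6; mL=3/4, mR=-27/2; mL+mR=-51/4 → advance -1; mR−mL=-57/4 → turn -1·90°
n=1: pose=(1,-4,N); sL=120/29, sR=120/53; mL=1440/1537, mR=-9840/1537; mL+mR=-8400/1537 → advance -1; mR−mL=-11280/1537 → turn -1·90°
n=2: pose=(1,-5,E); sL=12/5, sR=12/5; mL=0, mR=-24/5; mL+mR=-24/5 → advance -1; mR−mL=-24/5 → turn -1·90°
n=3: pose=(0,-5,S); sL=120/37, sR=120/17; mL=-1200/629, mR=-6480/629; mL+mR=-7680/629 → advance -1; mR−mL=-5280/629 → turn -1·90°
n=4: pose=(0,-4,W); sL=15/2, sR=6; mL=3/4, mR=-27/2; mL+mR=-51/4 → advance -1; mR−mL=-57/4 → turn -1·90°

0 15/2 6 3/4 -27/2 0 -4 W
1 120/29 120/53 1440/1537 -9840/1537 1 -4 N
2 12/5 12/5 0 -24/5 1 -5 E
3 120/37 120/17 -1200/629 -6480/629 0 -5 S
4 15/2 6 3/4 -27/2 0 -4 W
final 1 -4 N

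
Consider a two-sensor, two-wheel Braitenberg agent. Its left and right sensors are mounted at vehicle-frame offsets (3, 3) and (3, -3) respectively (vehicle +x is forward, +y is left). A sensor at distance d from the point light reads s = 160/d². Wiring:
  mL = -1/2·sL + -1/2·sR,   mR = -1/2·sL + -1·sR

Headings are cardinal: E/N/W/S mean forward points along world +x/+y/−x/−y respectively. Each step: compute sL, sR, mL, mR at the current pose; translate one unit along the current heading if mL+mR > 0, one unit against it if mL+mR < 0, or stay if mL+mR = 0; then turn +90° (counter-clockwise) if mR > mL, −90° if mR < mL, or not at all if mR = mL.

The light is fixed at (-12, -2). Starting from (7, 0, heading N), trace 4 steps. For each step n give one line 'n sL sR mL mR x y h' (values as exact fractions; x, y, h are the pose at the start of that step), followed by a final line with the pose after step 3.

0 160/281 160/509 -63200/143029 -85680/143029 7 0 N
1 8/25 20/61 -494/1525 -744/1525 7 -1 E
2 32/89 160/229 -10784/20381 -17904/20381 6 -1 S
3 80/113 16/25 -1904/2825 -2808/2825 6 0 W
final 7 0 N

n=0: pose=(7,0,N); sL=160/281, sR=160/509; mL=-63200/143029, mR=-85680/143029; mL+mR=-148880/143029 → advance -1; mR−mL=-80/509 → turn -1·90°
n=1: pose=(7,-1,E); sL=8/25, sR=20/61; mL=-494/1525, mR=-744/1525; mL+mR=-1238/1525 → advance -1; mR−mL=-10/61 → turn -1·90°
n=2: pose=(6,-1,S); sL=32/89, sR=160/229; mL=-10784/20381, mR=-17904/20381; mL+mR=-28688/20381 → advance -1; mR−mL=-80/229 → turn -1·90°
n=3: pose=(6,0,W); sL=80/113, sR=16/25; mL=-1904/2825, mR=-2808/2825; mL+mR=-4712/2825 → advance -1; mR−mL=-8/25 → turn -1·90°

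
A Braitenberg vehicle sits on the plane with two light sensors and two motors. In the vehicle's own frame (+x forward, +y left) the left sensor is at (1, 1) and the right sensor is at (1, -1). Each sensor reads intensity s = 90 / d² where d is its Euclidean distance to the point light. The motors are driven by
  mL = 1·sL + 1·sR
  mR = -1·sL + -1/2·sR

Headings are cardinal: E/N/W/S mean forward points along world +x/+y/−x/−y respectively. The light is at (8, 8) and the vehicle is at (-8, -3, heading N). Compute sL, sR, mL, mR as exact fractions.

90/389 18/65 12852/25285 -9351/25285

left sensor world pos  = (-9, -2); dL² = 389
right sensor world pos = (-7, -2); dR² = 325
sL = 90/389 = 90/389
sR = 90/325 = 18/65
mL = 1·sL + 1·sR = 12852/25285
mR = -1·sL + -1/2·sR = -9351/25285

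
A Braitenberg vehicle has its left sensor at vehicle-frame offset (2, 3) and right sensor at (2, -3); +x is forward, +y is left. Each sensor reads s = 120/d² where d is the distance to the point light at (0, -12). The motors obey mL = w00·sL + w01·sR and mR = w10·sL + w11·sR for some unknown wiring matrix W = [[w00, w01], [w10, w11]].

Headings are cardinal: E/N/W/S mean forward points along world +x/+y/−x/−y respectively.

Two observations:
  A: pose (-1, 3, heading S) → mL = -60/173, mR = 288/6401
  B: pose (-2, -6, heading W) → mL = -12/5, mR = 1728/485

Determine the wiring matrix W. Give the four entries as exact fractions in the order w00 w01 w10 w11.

obs A: pose=(-1,3,S) → sL=120/173, sR=24/37, mL=-60/173, mR=288/6401
obs B: pose=(-2,-6,W) → sL=24/5, sR=120/97, mL=-12/5, mR=1728/485
sensor matrix S = [[120/173, 24/37], [24/5, 120/97]]; det S = -7001856/3104485
solve [mL_A; mL_B] = S·[w00; w01] and [mR_A; mR_B] = S·[w10; w11]:
  w00 = -1/2, w01 = 0, w10 = 1, w11 = -1

-1/2 0 1 -1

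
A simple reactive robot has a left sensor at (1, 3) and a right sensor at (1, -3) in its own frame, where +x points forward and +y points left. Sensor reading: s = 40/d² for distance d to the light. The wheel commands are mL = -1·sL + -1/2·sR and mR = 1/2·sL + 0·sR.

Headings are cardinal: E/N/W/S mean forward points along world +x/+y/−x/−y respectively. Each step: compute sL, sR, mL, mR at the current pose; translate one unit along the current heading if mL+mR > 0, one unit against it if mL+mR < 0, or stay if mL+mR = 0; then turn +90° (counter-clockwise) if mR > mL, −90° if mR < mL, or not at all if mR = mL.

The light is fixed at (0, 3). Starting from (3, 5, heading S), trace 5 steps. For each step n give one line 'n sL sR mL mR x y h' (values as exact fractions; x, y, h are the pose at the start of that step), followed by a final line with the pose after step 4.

0 40/37 40 -780/37 20/37 3 5 S
1 10/13 5/2 -105/52 5/13 3 6 E
2 40/17 40/41 -1980/697 20/17 2 6 N
3 20 20/13 -270/13 10 2 5 W
4 40/37 40 -780/37 20/37 3 5 S
final 3 6 E

n=0: pose=(3,5,S); sL=40/37, sR=40; mL=-780/37, mR=20/37; mL+mR=-760/37 → advance -1; mR−mL=800/37 → turn +1·90°
n=1: pose=(3,6,E); sL=10/13, sR=5/2; mL=-105/52, mR=5/13; mL+mR=-85/52 → advance -1; mR−mL=125/52 → turn +1·90°
n=2: pose=(2,6,N); sL=40/17, sR=40/41; mL=-1980/697, mR=20/17; mL+mR=-1160/697 → advance -1; mR−mL=2800/697 → turn +1·90°
n=3: pose=(2,5,W); sL=20, sR=20/13; mL=-270/13, mR=10; mL+mR=-140/13 → advance -1; mR−mL=400/13 → turn +1·90°
n=4: pose=(3,5,S); sL=40/37, sR=40; mL=-780/37, mR=20/37; mL+mR=-760/37 → advance -1; mR−mL=800/37 → turn +1·90°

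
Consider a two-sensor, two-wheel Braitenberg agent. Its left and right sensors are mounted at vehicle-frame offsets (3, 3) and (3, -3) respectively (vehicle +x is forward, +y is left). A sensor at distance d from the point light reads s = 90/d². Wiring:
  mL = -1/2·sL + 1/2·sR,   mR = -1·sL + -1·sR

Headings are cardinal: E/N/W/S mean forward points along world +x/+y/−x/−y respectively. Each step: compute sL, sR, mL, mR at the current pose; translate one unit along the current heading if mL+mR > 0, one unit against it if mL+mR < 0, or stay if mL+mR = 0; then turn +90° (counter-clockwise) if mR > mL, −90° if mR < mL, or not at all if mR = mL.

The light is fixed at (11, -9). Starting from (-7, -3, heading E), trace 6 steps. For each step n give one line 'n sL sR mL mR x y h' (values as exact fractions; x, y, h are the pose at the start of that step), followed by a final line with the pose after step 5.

n=0: pose=(-7,-3,E); sL=5/17, sR=5/13; mL=10/221, mR=-150/221; mL+mR=-140/221 → advance -1; mR−mL=-160/221 → turn -1·90°
n=1: pose=(-8,-3,S); sL=18/53, sR=90/493; mL=-2052/26129, mR=-13644/26129; mL+mR=-15696/26129 → advance -1; mR−mL=-11592/26129 → turn -1·90°
n=2: pose=(-8,-2,W); sL=9/50, sR=45/292; mL=-189/14600, mR=-2439/7300; mL+mR=-5067/14600 → advance -1; mR−mL=-4689/14600 → turn -1·90°
n=3: pose=(-7,-2,N); sL=90/541, sR=18/65; mL=1944/35165, mR=-15588/35165; mL+mR=-13644/35165 → advance -1; mR−mL=-17532/35165 → turn -1·90°
n=4: pose=(-7,-3,E); sL=5/17, sR=5/13; mL=10/221, mR=-150/221; mL+mR=-140/221 → advance -1; mR−mL=-160/221 → turn -1·90°
n=5: pose=(-8,-3,S); sL=18/53, sR=90/493; mL=-2052/26129, mR=-13644/26129; mL+mR=-15696/26129 → advance -1; mR−mL=-11592/26129 → turn -1·90°

0 5/17 5/13 10/221 -150/221 -7 -3 E
1 18/53 90/493 -2052/26129 -13644/26129 -8 -3 S
2 9/50 45/292 -189/14600 -2439/7300 -8 -2 W
3 90/541 18/65 1944/35165 -15588/35165 -7 -2 N
4 5/17 5/13 10/221 -150/221 -7 -3 E
5 18/53 90/493 -2052/26129 -13644/26129 -8 -3 S
final -8 -2 W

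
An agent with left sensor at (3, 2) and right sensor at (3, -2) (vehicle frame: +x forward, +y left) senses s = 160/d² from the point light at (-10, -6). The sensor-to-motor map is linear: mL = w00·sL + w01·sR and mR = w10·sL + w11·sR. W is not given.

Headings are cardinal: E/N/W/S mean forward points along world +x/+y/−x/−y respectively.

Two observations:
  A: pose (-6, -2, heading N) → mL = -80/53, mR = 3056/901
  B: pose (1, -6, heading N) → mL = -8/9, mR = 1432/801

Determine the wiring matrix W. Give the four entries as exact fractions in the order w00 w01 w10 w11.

obs A: pose=(-6,-2,N) → sL=160/53, sR=32/17, mL=-80/53, mR=3056/901
obs B: pose=(1,-6,N) → sL=16/9, sR=80/89, mL=-8/9, mR=1432/801
sensor matrix S = [[160/53, 32/17], [16/9, 80/89]]; det S = -456704/721701
solve [mL_A; mL_B] = S·[w00; w01] and [mR_A; mR_B] = S·[w10; w11]:
  w00 = -1/2, w01 = 0, w10 = 1/2, w11 = 1

-1/2 0 1/2 1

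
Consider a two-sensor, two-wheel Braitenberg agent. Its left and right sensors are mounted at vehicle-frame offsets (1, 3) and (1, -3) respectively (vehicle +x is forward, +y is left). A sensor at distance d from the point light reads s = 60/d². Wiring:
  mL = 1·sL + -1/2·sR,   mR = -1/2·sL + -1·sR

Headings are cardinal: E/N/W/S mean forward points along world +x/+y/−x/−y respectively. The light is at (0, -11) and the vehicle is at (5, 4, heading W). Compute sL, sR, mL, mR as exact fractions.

left sensor world pos  = (4, 1); dL² = 160
right sensor world pos = (4, 7); dR² = 340
sL = 60/160 = 3/8
sR = 60/340 = 3/17
mL = 1·sL + -1/2·sR = 39/136
mR = -1/2·sL + -1·sR = -99/272

3/8 3/17 39/136 -99/272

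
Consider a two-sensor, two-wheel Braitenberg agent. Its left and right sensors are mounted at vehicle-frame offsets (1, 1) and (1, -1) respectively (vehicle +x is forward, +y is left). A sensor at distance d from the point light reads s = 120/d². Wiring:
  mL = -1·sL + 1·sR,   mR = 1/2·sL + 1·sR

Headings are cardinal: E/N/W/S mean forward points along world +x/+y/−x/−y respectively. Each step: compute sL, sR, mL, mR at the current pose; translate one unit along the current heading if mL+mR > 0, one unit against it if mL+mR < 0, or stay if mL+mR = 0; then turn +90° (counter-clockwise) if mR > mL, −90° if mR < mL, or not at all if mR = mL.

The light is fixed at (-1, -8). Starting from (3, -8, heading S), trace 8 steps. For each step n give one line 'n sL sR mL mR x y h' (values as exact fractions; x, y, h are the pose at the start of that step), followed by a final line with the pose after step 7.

n=0: pose=(3,-8,S); sL=60/13, sR=12; mL=96/13, mR=186/13; mL+mR=282/13 → advance +1; mR−mL=90/13 → turn +1·90°
n=1: pose=(3,-9,E); sL=24/5, sR=120/29; mL=-96/145, mR=948/145; mL+mR=852/145 → advance +1; mR−mL=36/5 → turn +1·90°
n=2: pose=(4,-9,N); sL=15/2, sR=10/3; mL=-25/6, mR=85/12; mL+mR=35/12 → advance +1; mR−mL=45/4 → turn +1·90°
n=3: pose=(4,-8,W); sL=120/17, sR=120/17; mL=0, mR=180/17; mL+mR=180/17 → advance +1; mR−mL=180/17 → turn +1·90°
n=4: pose=(3,-8,S); sL=60/13, sR=12; mL=96/13, mR=186/13; mL+mR=282/13 → advance +1; mR−mL=90/13 → turn +1·90°
n=5: pose=(3,-9,E); sL=24/5, sR=120/29; mL=-96/145, mR=948/145; mL+mR=852/145 → advance +1; mR−mL=36/5 → turn +1·90°
n=6: pose=(4,-9,N); sL=15/2, sR=10/3; mL=-25/6, mR=85/12; mL+mR=35/12 → advance +1; mR−mL=45/4 → turn +1·90°
n=7: pose=(4,-8,W); sL=120/17, sR=120/17; mL=0, mR=180/17; mL+mR=180/17 → advance +1; mR−mL=180/17 → turn +1·90°

0 60/13 12 96/13 186/13 3 -8 S
1 24/5 120/29 -96/145 948/145 3 -9 E
2 15/2 10/3 -25/6 85/12 4 -9 N
3 120/17 120/17 0 180/17 4 -8 W
4 60/13 12 96/13 186/13 3 -8 S
5 24/5 120/29 -96/145 948/145 3 -9 E
6 15/2 10/3 -25/6 85/12 4 -9 N
7 120/17 120/17 0 180/17 4 -8 W
final 3 -8 S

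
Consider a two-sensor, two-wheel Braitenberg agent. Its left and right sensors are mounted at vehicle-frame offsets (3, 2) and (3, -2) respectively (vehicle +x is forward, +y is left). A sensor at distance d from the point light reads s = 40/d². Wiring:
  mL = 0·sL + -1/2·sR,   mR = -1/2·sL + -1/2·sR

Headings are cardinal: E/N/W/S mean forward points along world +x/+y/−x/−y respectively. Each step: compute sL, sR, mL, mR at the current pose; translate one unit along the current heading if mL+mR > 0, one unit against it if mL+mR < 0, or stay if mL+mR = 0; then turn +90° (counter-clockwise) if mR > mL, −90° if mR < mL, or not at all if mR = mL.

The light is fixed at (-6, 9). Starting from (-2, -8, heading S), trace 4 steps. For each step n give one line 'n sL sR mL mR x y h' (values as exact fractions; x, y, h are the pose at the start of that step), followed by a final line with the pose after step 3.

0 10/109 10/101 -5/101 -1050/11009 -2 -8 S
1 8/65 40/197 -20/197 -2088/12805 -2 -7 W
2 20/89 20/109 -10/109 -1980/9701 -1 -7 N
3 40/289 8/85 -4/85 -168/1445 -1 -8 E
final -2 -8 S

n=0: pose=(-2,-8,S); sL=10/109, sR=10/101; mL=-5/101, mR=-1050/11009; mL+mR=-1595/11009 → advance -1; mR−mL=-5/109 → turn -1·90°
n=1: pose=(-2,-7,W); sL=8/65, sR=40/197; mL=-20/197, mR=-2088/12805; mL+mR=-3388/12805 → advance -1; mR−mL=-4/65 → turn -1·90°
n=2: pose=(-1,-7,N); sL=20/89, sR=20/109; mL=-10/109, mR=-1980/9701; mL+mR=-2870/9701 → advance -1; mR−mL=-10/89 → turn -1·90°
n=3: pose=(-1,-8,E); sL=40/289, sR=8/85; mL=-4/85, mR=-168/1445; mL+mR=-236/1445 → advance -1; mR−mL=-20/289 → turn -1·90°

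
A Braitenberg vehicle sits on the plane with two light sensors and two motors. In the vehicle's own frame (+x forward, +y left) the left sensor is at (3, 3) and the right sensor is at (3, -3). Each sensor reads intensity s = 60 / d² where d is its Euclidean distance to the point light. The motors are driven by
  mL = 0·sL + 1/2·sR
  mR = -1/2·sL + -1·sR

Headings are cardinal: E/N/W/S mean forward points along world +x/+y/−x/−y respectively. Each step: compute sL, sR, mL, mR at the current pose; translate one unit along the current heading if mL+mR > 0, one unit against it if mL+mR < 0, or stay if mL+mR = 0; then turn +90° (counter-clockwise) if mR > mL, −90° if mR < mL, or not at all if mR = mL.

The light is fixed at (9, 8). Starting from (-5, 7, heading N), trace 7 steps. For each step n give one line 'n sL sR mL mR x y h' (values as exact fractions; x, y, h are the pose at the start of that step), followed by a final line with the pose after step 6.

n=0: pose=(-5,7,N); sL=60/293, sR=12/25; mL=6/25, mR=-4266/7325; mL+mR=-2508/7325 → advance -1; mR−mL=-6024/7325 → turn -1·90°
n=1: pose=(-5,6,E); sL=30/61, sR=30/73; mL=15/73, mR=-2925/4453; mL+mR=-2010/4453 → advance -1; mR−mL=-3840/4453 → turn -1·90°
n=2: pose=(-6,6,S); sL=60/169, sR=60/349; mL=30/349, mR=-20610/58981; mL+mR=-15540/58981 → advance -1; mR−mL=-25680/58981 → turn -1·90°
n=3: pose=(-6,7,W); sL=3/17, sR=15/82; mL=15/164, mR=-189/697; mL+mR=-501/2788 → advance -1; mR−mL=-1011/2788 → turn -1·90°
n=4: pose=(-5,7,N); sL=60/293, sR=12/25; mL=6/25, mR=-4266/7325; mL+mR=-2508/7325 → advance -1; mR−mL=-6024/7325 → turn -1·90°
n=5: pose=(-5,6,E); sL=30/61, sR=30/73; mL=15/73, mR=-2925/4453; mL+mR=-2010/4453 → advance -1; mR−mL=-3840/4453 → turn -1·90°
n=6: pose=(-6,6,S); sL=60/169, sR=60/349; mL=30/349, mR=-20610/58981; mL+mR=-15540/58981 → advance -1; mR−mL=-25680/58981 → turn -1·90°

0 60/293 12/25 6/25 -4266/7325 -5 7 N
1 30/61 30/73 15/73 -2925/4453 -5 6 E
2 60/169 60/349 30/349 -20610/58981 -6 6 S
3 3/17 15/82 15/164 -189/697 -6 7 W
4 60/293 12/25 6/25 -4266/7325 -5 7 N
5 30/61 30/73 15/73 -2925/4453 -5 6 E
6 60/169 60/349 30/349 -20610/58981 -6 6 S
final -6 7 W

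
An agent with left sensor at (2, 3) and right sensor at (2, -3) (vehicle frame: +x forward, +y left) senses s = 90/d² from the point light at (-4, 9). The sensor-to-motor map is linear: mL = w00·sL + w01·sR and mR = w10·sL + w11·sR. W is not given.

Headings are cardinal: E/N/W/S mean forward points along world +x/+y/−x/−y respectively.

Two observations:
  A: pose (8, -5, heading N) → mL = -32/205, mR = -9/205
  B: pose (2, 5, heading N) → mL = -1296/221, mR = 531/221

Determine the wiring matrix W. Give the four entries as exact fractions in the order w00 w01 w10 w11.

obs A: pose=(8,-5,N) → sL=2/5, sR=10/41, mL=-32/205, mR=-9/205
obs B: pose=(2,5,N) → sL=90/13, sR=18/17, mL=-1296/221, mR=531/221
sensor matrix S = [[2/5, 10/41], [90/13, 18/17]]; det S = -57312/45305
solve [mL_A; mL_B] = S·[w00; w01] and [mR_A; mR_B] = S·[w10; w11]:
  w00 = -1, w01 = 1, w10 = 1/2, w11 = -1

-1 1 1/2 -1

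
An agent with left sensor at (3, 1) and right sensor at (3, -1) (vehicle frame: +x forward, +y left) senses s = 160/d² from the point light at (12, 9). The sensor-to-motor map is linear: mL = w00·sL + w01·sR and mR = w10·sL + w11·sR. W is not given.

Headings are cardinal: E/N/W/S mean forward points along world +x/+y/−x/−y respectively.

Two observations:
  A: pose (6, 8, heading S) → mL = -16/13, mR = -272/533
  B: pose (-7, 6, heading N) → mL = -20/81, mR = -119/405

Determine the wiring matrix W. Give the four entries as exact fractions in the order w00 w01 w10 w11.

0 -1/2 1/2 -1

obs A: pose=(6,8,S) → sL=160/41, sR=32/13, mL=-16/13, mR=-272/533
obs B: pose=(-7,6,N) → sL=2/5, sR=40/81, mL=-20/81, mR=-119/405
sensor matrix S = [[160/41, 32/13], [2/5, 40/81]]; det S = 203456/215865
solve [mL_A; mL_B] = S·[w00; w01] and [mR_A; mR_B] = S·[w10; w11]:
  w00 = 0, w01 = -1/2, w10 = 1/2, w11 = -1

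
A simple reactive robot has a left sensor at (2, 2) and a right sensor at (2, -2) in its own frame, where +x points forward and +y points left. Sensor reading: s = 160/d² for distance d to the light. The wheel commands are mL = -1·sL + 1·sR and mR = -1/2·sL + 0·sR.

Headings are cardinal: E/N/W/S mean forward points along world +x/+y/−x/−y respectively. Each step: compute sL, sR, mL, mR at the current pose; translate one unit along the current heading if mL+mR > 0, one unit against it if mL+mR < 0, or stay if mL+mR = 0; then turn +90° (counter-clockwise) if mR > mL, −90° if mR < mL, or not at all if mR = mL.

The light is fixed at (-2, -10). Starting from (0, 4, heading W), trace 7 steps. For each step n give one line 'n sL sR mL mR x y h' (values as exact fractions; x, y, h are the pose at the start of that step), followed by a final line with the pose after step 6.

n=0: pose=(0,4,W); sL=10/9, sR=5/8; mL=-35/72, mR=-5/9; mL+mR=-25/24 → advance -1; mR−mL=-5/72 → turn -1·90°
n=1: pose=(1,4,N); sL=160/257, sR=160/281; mL=-3840/72217, mR=-80/257; mL+mR=-26320/72217 → advance -1; mR−mL=-18640/72217 → turn -1·90°
n=2: pose=(1,3,E); sL=16/25, sR=80/73; mL=832/1825, mR=-8/25; mL+mR=248/1825 → advance +1; mR−mL=-1416/1825 → turn -1·90°
n=3: pose=(2,3,S); sL=160/157, sR=32/25; mL=1024/3925, mR=-80/157; mL+mR=-976/3925 → advance -1; mR−mL=-3024/3925 → turn -1·90°
n=4: pose=(2,4,W); sL=40/37, sR=8/13; mL=-224/481, mR=-20/37; mL+mR=-484/481 → advance -1; mR−mL=-36/481 → turn -1·90°
n=5: pose=(3,4,N); sL=32/53, sR=32/61; mL=-256/3233, mR=-16/53; mL+mR=-1232/3233 → advance -1; mR−mL=-720/3233 → turn -1·90°
n=6: pose=(3,3,E); sL=80/137, sR=16/17; mL=832/2329, mR=-40/137; mL+mR=152/2329 → advance +1; mR−mL=-1512/2329 → turn -1·90°

0 10/9 5/8 -35/72 -5/9 0 4 W
1 160/257 160/281 -3840/72217 -80/257 1 4 N
2 16/25 80/73 832/1825 -8/25 1 3 E
3 160/157 32/25 1024/3925 -80/157 2 3 S
4 40/37 8/13 -224/481 -20/37 2 4 W
5 32/53 32/61 -256/3233 -16/53 3 4 N
6 80/137 16/17 832/2329 -40/137 3 3 E
final 4 3 S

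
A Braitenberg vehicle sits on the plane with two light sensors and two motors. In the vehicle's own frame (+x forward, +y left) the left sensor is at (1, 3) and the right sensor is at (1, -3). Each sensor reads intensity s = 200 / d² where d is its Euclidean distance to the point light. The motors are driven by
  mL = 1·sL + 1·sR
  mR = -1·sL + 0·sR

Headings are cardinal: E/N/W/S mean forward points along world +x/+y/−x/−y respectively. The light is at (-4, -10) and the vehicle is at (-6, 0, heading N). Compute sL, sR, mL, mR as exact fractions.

100/73 100/61 13400/4453 -100/73

left sensor world pos  = (-9, 1); dL² = 146
right sensor world pos = (-3, 1); dR² = 122
sL = 200/146 = 100/73
sR = 200/122 = 100/61
mL = 1·sL + 1·sR = 13400/4453
mR = -1·sL + 0·sR = -100/73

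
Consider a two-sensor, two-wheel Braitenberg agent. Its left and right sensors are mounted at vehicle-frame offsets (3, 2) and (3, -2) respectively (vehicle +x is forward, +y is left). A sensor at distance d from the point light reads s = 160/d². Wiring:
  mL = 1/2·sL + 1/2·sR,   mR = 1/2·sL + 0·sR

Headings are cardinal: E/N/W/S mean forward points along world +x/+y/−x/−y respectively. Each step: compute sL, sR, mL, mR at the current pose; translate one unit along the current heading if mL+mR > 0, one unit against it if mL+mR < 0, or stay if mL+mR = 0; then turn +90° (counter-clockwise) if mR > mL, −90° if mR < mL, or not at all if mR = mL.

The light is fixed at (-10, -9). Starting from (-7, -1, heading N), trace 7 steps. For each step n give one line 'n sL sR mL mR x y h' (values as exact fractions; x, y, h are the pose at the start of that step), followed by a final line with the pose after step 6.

0 80/61 80/73 5360/4453 40/61 -7 -1 N
1 160/157 32/17 3872/2669 80/157 -7 0 E
2 20/9 4 28/9 10/9 -6 0 S
3 160/37 160/101 11040/3737 80/37 -6 -1 W
4 80/61 80/73 5360/4453 40/61 -7 -1 N
5 160/157 32/17 3872/2669 80/157 -7 0 E
6 20/9 4 28/9 10/9 -6 0 S
final -6 -1 W

n=0: pose=(-7,-1,N); sL=80/61, sR=80/73; mL=5360/4453, mR=40/61; mL+mR=8280/4453 → advance +1; mR−mL=-40/73 → turn -1·90°
n=1: pose=(-7,0,E); sL=160/157, sR=32/17; mL=3872/2669, mR=80/157; mL+mR=5232/2669 → advance +1; mR−mL=-16/17 → turn -1·90°
n=2: pose=(-6,0,S); sL=20/9, sR=4; mL=28/9, mR=10/9; mL+mR=38/9 → advance +1; mR−mL=-2 → turn -1·90°
n=3: pose=(-6,-1,W); sL=160/37, sR=160/101; mL=11040/3737, mR=80/37; mL+mR=19120/3737 → advance +1; mR−mL=-80/101 → turn -1·90°
n=4: pose=(-7,-1,N); sL=80/61, sR=80/73; mL=5360/4453, mR=40/61; mL+mR=8280/4453 → advance +1; mR−mL=-40/73 → turn -1·90°
n=5: pose=(-7,0,E); sL=160/157, sR=32/17; mL=3872/2669, mR=80/157; mL+mR=5232/2669 → advance +1; mR−mL=-16/17 → turn -1·90°
n=6: pose=(-6,0,S); sL=20/9, sR=4; mL=28/9, mR=10/9; mL+mR=38/9 → advance +1; mR−mL=-2 → turn -1·90°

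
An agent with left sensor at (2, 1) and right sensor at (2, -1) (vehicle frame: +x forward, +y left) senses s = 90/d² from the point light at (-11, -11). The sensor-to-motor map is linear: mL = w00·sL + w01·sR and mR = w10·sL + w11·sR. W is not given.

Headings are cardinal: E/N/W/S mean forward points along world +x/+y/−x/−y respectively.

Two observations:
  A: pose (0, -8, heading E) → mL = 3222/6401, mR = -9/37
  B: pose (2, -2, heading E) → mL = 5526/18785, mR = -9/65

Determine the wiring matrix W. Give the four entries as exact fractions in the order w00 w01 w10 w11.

1/2 1/2 -1/2 0

obs A: pose=(0,-8,E) → sL=18/37, sR=90/173, mL=3222/6401, mR=-9/37
obs B: pose=(2,-2,E) → sL=18/65, sR=90/289, mL=5526/18785, mR=-9/65
sensor matrix S = [[18/37, 90/173], [18/65, 90/289]]; det S = 178848/24048557
solve [mL_A; mL_B] = S·[w00; w01] and [mR_A; mR_B] = S·[w10; w11]:
  w00 = 1/2, w01 = 1/2, w10 = -1/2, w11 = 0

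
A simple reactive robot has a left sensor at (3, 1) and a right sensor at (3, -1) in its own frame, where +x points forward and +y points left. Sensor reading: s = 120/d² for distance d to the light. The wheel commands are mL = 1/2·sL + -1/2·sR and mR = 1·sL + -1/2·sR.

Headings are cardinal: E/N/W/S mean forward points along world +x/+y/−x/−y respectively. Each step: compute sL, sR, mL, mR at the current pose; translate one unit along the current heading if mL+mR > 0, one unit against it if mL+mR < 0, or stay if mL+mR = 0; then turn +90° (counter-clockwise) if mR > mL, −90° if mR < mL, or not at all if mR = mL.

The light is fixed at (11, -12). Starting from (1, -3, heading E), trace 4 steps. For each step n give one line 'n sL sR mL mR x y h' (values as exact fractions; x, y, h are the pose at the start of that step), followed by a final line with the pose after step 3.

n=0: pose=(1,-3,E); sL=120/149, sR=120/113; mL=-2160/16837, mR=4620/16837; mL+mR=2460/16837 → advance +1; mR−mL=60/149 → turn +1·90°
n=1: pose=(2,-3,N); sL=30/61, sR=15/26; mL=-135/3172, mR=645/3172; mL+mR=255/1586 → advance +1; mR−mL=15/61 → turn +1·90°
n=2: pose=(2,-2,W); sL=8/15, sR=24/53; mL=32/795, mR=244/795; mL+mR=92/265 → advance +1; mR−mL=4/15 → turn +1·90°
n=3: pose=(1,-2,S); sL=12/13, sR=12/17; mL=24/221, mR=126/221; mL+mR=150/221 → advance +1; mR−mL=6/13 → turn +1·90°

0 120/149 120/113 -2160/16837 4620/16837 1 -3 E
1 30/61 15/26 -135/3172 645/3172 2 -3 N
2 8/15 24/53 32/795 244/795 2 -2 W
3 12/13 12/17 24/221 126/221 1 -2 S
final 1 -3 E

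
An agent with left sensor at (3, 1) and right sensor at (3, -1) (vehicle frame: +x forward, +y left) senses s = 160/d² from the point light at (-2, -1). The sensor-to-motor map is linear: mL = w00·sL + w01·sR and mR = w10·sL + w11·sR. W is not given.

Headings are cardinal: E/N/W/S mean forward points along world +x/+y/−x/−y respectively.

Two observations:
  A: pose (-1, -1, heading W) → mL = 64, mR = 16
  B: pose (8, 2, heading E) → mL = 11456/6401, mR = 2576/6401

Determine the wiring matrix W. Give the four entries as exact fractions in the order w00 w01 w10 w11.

1 1 1 -1/2

obs A: pose=(-1,-1,W) → sL=32, sR=32, mL=64, mR=16
obs B: pose=(8,2,E) → sL=32/37, sR=160/173, mL=11456/6401, mR=2576/6401
sensor matrix S = [[32, 32], [32/37, 160/173]]; det S = 12288/6401
solve [mL_A; mL_B] = S·[w00; w01] and [mR_A; mR_B] = S·[w10; w11]:
  w00 = 1, w01 = 1, w10 = 1, w11 = -1/2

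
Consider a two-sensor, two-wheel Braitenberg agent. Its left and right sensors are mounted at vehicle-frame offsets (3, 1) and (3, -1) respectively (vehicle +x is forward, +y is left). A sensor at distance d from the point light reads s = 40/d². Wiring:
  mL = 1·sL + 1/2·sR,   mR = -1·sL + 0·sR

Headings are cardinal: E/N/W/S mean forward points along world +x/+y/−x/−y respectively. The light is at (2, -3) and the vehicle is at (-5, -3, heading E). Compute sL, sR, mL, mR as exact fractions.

left sensor world pos  = (-2, -2); dL² = 17
right sensor world pos = (-2, -4); dR² = 17
sL = 40/17 = 40/17
sR = 40/17 = 40/17
mL = 1·sL + 1/2·sR = 60/17
mR = -1·sL + 0·sR = -40/17

40/17 40/17 60/17 -40/17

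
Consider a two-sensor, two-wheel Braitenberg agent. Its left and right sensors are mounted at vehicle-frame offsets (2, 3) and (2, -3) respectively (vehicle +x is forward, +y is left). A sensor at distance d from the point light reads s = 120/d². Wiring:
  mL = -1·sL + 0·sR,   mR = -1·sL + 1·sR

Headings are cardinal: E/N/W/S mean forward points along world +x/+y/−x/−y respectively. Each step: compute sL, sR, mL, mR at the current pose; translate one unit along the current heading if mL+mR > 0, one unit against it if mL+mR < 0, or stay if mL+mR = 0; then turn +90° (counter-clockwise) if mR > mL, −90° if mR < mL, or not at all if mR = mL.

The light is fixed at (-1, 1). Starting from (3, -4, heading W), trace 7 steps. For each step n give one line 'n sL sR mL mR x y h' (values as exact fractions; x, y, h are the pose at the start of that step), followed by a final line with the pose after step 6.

n=0: pose=(3,-4,W); sL=30/17, sR=15; mL=-30/17, mR=225/17; mL+mR=195/17 → advance +1; mR−mL=15 → turn +1·90°
n=1: pose=(2,-4,S); sL=24/17, sR=120/49; mL=-24/17, mR=864/833; mL+mR=-312/833 → advance -1; mR−mL=120/49 → turn +1·90°
n=2: pose=(2,-3,E); sL=60/13, sR=60/37; mL=-60/13, mR=-1440/481; mL+mR=-3660/481 → advance -1; mR−mL=60/37 → turn +1·90°
n=3: pose=(1,-3,N); sL=24, sR=120/29; mL=-24, mR=-576/29; mL+mR=-1272/29 → advance -1; mR−mL=120/29 → turn +1·90°
n=4: pose=(1,-4,W); sL=15/8, sR=30; mL=-15/8, mR=225/8; mL+mR=105/4 → advance +1; mR−mL=30 → turn +1·90°
n=5: pose=(0,-4,S); sL=24/13, sR=120/53; mL=-24/13, mR=288/689; mL+mR=-984/689 → advance -1; mR−mL=120/53 → turn +1·90°
n=6: pose=(0,-3,E); sL=12, sR=60/29; mL=-12, mR=-288/29; mL+mR=-636/29 → advance -1; mR−mL=60/29 → turn +1·90°

0 30/17 15 -30/17 225/17 3 -4 W
1 24/17 120/49 -24/17 864/833 2 -4 S
2 60/13 60/37 -60/13 -1440/481 2 -3 E
3 24 120/29 -24 -576/29 1 -3 N
4 15/8 30 -15/8 225/8 1 -4 W
5 24/13 120/53 -24/13 288/689 0 -4 S
6 12 60/29 -12 -288/29 0 -3 E
final -1 -3 N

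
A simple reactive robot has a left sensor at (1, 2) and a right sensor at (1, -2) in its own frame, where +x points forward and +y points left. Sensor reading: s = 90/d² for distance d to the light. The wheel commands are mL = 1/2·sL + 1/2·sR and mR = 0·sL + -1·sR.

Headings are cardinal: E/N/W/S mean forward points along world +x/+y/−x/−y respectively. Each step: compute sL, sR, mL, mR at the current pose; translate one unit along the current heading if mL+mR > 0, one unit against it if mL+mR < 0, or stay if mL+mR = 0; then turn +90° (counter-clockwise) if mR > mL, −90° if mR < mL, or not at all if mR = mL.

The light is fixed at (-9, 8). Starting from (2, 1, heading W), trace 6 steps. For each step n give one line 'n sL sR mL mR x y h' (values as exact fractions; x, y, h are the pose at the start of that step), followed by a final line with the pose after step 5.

0 90/181 18/25 2754/4525 -18/25 2 1 W
1 45/68 45/116 1035/1972 -45/116 3 1 N
2 18/37 90/233 3762/8621 -90/233 3 2 E
3 45/137 9/17 999/2329 -9/17 4 2 S
4 90/193 10/17 1730/3281 -10/17 4 3 W
5 9/16 45/136 243/544 -45/136 5 3 N
final 5 4 E

n=0: pose=(2,1,W); sL=90/181, sR=18/25; mL=2754/4525, mR=-18/25; mL+mR=-504/4525 → advance -1; mR−mL=-6012/4525 → turn -1·90°
n=1: pose=(3,1,N); sL=45/68, sR=45/116; mL=1035/1972, mR=-45/116; mL+mR=135/986 → advance +1; mR−mL=-450/493 → turn -1·90°
n=2: pose=(3,2,E); sL=18/37, sR=90/233; mL=3762/8621, mR=-90/233; mL+mR=432/8621 → advance +1; mR−mL=-7092/8621 → turn -1·90°
n=3: pose=(4,2,S); sL=45/137, sR=9/17; mL=999/2329, mR=-9/17; mL+mR=-234/2329 → advance -1; mR−mL=-2232/2329 → turn -1·90°
n=4: pose=(4,3,W); sL=90/193, sR=10/17; mL=1730/3281, mR=-10/17; mL+mR=-200/3281 → advance -1; mR−mL=-3660/3281 → turn -1·90°
n=5: pose=(5,3,N); sL=9/16, sR=45/136; mL=243/544, mR=-45/136; mL+mR=63/544 → advance +1; mR−mL=-423/544 → turn -1·90°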